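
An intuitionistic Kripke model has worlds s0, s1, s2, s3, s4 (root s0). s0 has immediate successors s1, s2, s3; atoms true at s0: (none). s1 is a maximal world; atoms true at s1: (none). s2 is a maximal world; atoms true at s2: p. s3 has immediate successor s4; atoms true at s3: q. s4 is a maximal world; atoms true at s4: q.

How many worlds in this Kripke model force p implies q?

s0: does not force it — s0 does not force p implies q: at the accessible world s2, s2 forces p but s2 does not force q.
s1: forces it.
s2: does not force it — s2 does not force p implies q: already at s2 itself, s2 forces p but s2 does not force q.
s3: forces it.
s4: forces it.
Worlds forcing the formula: {s1, s3, s4}.

3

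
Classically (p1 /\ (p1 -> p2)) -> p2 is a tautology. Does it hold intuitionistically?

This is modus ponens in implicational form, which is intuitionistically derivable.
If a world forces p1 and p1 -> p2, then applying the implication at that world (which is accessible from itself) gives p2.

Yes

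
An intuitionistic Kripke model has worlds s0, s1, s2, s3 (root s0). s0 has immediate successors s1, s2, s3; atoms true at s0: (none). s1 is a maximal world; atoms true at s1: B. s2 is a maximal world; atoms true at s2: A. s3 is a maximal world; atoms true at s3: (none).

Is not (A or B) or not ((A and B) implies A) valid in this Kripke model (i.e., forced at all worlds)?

No

Not every world: s0 does not force not (A or B) or not ((A and B) implies A).
s0 does not force not (A or B) or not ((A and B) implies A): neither disjunct is forced at s0.
s0 does not force not (A or B) since s1 is accessible from s0 and s1 forces A or B.
s1 forces A or B via the disjunct B.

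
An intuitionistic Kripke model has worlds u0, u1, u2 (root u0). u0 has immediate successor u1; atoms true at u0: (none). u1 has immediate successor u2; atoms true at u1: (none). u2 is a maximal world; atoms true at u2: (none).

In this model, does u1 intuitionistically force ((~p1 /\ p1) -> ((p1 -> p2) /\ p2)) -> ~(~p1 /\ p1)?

Yes

u1 ||- ((~p1 /\ p1) -> ((p1 -> p2) /\ p2)) -> ~(~p1 /\ p1): every world accessible from u1 that forces (~p1 /\ p1) -> ((p1 -> p2) /\ p2) (namely u1, u2) also forces ~(~p1 /\ p1).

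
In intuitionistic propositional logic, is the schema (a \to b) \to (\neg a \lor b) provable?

This is the material-implication-as-disjunction principle, which is not intuitionistically valid.
A Kripke countermodel: worlds s0, s1; order generated by s0 \le s1; atoms true at each world — s0:{}; s1:{a,b}.
s0 \nVdash (a \to b) \to (\neg a \lor b): already at s0 itself, s0 \Vdash a \to b but s0 \nVdash \neg a \lor b.
s0 \nVdash \neg a \lor b: neither disjunct is forced at s0.
s0 \nVdash \neg a since s1 is accessible from s0 and s1 \Vdash a.
So the root s0 does not force the formula.

No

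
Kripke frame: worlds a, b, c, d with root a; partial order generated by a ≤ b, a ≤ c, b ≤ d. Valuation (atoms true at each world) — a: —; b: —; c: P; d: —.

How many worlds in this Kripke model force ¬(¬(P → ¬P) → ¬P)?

a: does not force it — a ⊮ ¬(¬(P → ¬P) → ¬P) since b is accessible from a and b ⊩ ¬(P → ¬P) → ¬P.
b: does not force it — b ⊮ ¬(¬(P → ¬P) → ¬P) since b is accessible from b and b ⊩ ¬(P → ¬P) → ¬P.
c: forces it.
d: does not force it.
Worlds forcing the formula: {c}.

1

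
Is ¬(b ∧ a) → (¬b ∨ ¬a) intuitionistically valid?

No

This is the constructively invalid direction of De Morgan's law for conjunction, which is not intuitionistically valid.
A Kripke countermodel: worlds w0, w1, w2; order generated by w0 ≤ w1, w0 ≤ w2; atoms true at each world — w0:{}; w1:{b}; w2:{a}.
w0 ⊮ ¬(b ∧ a) → (¬b ∨ ¬a): already at w0 itself, w0 ⊩ ¬(b ∧ a) but w0 ⊮ ¬b ∨ ¬a.
w0 ⊮ ¬b ∨ ¬a: neither disjunct is forced at w0.
w0 ⊮ ¬b since w1 is accessible from w0 and w1 ⊩ b.
So the root w0 does not force the formula.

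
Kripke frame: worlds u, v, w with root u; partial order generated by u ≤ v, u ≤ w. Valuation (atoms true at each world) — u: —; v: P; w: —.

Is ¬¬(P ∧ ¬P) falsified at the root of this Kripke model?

u ⊮ ¬¬(P ∧ ¬P) since u is accessible from u and u ⊩ ¬(P ∧ ¬P).
u ⊩ ¬(P ∧ ¬P): no world accessible from u forces P ∧ ¬P.
So the root u does not force ¬¬(P ∧ ¬P); the model is a countermodel.

Yes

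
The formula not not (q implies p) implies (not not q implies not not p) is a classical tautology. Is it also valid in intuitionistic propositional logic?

This is the distribution of double negation over implication, which is intuitionistically derivable.
Assume not not (q implies p) and not not q; suppose not p. Then q implies p would give not q (by contraposition), contradicting not not q; so not (q implies p), contradicting not not (q implies p). Hence not not p.

Yes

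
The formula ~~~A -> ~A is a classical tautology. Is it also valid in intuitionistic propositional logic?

Yes

This is triple-negation reduction, which is intuitionistically derivable.
Assume ~~~A and suppose A. Then ~~A (double-negation introduction), contradicting ~~~A. So ~A.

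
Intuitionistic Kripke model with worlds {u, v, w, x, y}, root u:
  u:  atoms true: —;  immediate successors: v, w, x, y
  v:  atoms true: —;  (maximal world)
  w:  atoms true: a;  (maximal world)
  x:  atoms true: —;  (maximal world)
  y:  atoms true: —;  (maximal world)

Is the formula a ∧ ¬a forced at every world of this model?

Not every world: u ⊮ a ∧ ¬a.
u ⊮ a ∧ ¬a since u fails a.

No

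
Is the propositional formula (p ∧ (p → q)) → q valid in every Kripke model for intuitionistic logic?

This is modus ponens in implicational form, which is intuitionistically derivable.
If a world forces p and p → q, then applying the implication at that world (which is accessible from itself) gives q.

Yes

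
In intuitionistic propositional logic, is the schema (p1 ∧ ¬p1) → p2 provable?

This is an instance of ex falso quodlibet, which is intuitionistically derivable.
No world can force both p1 and ¬p1, so the antecedent p1 ∧ ¬p1 is never forced and the implication holds vacuously at every world.

Yes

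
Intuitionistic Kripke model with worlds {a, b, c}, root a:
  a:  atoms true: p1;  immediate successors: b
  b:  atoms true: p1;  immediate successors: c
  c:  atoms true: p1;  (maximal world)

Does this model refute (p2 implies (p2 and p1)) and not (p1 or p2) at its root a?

Yes

a does not force (p2 implies (p2 and p1)) and not (p1 or p2) since a fails not (p1 or p2).
So the root a does not force (p2 implies (p2 and p1)) and not (p1 or p2); the model is a countermodel.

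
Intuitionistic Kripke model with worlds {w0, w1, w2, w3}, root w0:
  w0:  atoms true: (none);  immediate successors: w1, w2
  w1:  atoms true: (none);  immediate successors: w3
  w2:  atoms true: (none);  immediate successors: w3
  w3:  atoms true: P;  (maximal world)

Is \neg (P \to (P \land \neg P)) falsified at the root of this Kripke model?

w0 \Vdash \neg (P \to (P \land \neg P)): no world accessible from w0 forces P \to (P \land \neg P).
So the root w0 forces \neg (P \to (P \land \neg P)); the model is not a countermodel.

No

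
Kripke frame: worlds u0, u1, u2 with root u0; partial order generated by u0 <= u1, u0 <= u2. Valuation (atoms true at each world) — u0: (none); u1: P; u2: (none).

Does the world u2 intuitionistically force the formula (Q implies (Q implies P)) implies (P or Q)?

No

u2 does not force (Q implies (Q implies P)) implies (P or Q): already at u2 itself, u2 forces Q implies (Q implies P) but u2 does not force P or Q.
u2 does not force P or Q: neither disjunct is forced at u2.
u2 lacks atom P, so u2 does not force P.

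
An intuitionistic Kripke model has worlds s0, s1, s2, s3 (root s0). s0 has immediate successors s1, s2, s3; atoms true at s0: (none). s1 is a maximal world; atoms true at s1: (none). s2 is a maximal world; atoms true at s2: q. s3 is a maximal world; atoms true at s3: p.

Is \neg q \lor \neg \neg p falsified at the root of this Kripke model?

s0 \nVdash \neg q \lor \neg \neg p: neither disjunct is forced at s0.
s0 \nVdash \neg q since s2 is accessible from s0 and s2 \Vdash q.
So the root s0 does not force \neg q \lor \neg \neg p; the model is a countermodel.

Yes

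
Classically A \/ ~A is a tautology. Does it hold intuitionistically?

This is the law of excluded middle, which is not intuitionistically valid.
A Kripke countermodel: worlds u, v; order generated by u <= v; atoms true at each world — u:{}; v:{A}.
u ||-/- A \/ ~A: neither disjunct is forced at u.
u lacks atom A, so u ||-/- A.
So the root u does not force the formula.

No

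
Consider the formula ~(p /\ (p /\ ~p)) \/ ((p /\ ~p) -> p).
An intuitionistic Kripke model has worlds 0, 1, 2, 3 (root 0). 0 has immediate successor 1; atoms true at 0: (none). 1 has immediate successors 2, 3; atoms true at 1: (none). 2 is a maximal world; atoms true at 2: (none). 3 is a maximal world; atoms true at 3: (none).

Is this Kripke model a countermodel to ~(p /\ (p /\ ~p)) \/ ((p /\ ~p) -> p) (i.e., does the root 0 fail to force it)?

0 ||- ~(p /\ (p /\ ~p)) \/ ((p /\ ~p) -> p) via the disjunct ~(p /\ (p /\ ~p)).
So the root 0 forces ~(p /\ (p /\ ~p)) \/ ((p /\ ~p) -> p); the model is not a countermodel.

No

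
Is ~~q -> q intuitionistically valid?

No

This is double-negation elimination, which is not intuitionistically valid.
A Kripke countermodel: worlds a, b; order generated by a <= b; atoms true at each world — a:{}; b:{q}.
a ||-/- ~~q -> q: already at a itself, a ||- ~~q but a ||-/- q.
a lacks atom q, so a ||-/- q.
So the root a does not force the formula.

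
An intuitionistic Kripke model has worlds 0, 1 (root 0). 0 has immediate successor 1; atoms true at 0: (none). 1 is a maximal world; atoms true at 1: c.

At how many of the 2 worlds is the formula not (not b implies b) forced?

2

0: forces it.
1: forces it.
Worlds forcing the formula: {0, 1}.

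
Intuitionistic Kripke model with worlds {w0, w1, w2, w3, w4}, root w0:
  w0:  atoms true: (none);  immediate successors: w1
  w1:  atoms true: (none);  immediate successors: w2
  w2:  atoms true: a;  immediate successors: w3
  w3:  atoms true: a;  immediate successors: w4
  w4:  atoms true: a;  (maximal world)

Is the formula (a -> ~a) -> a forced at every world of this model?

Yes

w0 ||- (a -> ~a) -> a vacuously: no world accessible from w0 forces the antecedent a -> ~a.
Since the root w0 forces (a -> ~a) -> a and forcing is persistent (monotone upward), every world forces it.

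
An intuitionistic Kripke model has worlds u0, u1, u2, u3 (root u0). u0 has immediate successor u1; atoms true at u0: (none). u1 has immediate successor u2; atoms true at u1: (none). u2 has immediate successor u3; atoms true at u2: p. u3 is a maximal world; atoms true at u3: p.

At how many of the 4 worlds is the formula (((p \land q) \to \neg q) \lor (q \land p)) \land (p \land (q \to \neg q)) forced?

2

u0: does not force it — u0 \nVdash (((p \land q) \to \neg q) \lor (q \land p)) \land (p \land (q \to \neg q)) since u0 fails p \land (q \to \neg q).
u1: does not force it.
u2: forces it.
u3: forces it.
Worlds forcing the formula: {u2, u3}.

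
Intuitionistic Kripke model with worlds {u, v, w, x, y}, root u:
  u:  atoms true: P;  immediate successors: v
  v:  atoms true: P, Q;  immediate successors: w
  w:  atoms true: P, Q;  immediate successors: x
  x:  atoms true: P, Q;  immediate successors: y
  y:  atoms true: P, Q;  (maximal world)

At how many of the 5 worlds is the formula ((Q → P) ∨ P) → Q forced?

u: does not force it — u ⊮ ((Q → P) ∨ P) → Q: already at u itself, u ⊩ (Q → P) ∨ P but u ⊮ Q.
v: forces it.
w: forces it.
x: forces it.
y: forces it.
Worlds forcing the formula: {v, w, x, y}.

4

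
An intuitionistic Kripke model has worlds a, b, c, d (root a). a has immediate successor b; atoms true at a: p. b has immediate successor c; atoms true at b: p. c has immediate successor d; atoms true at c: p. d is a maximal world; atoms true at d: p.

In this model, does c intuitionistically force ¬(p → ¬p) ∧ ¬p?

No

c ⊮ ¬(p → ¬p) ∧ ¬p since c fails ¬p.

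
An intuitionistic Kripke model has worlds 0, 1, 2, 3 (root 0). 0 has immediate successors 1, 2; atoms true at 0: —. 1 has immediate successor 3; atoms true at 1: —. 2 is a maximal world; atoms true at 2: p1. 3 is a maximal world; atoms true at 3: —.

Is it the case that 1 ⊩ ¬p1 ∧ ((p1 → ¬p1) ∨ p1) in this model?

1 ⊩ ¬p1 ∧ ((p1 → ¬p1) ∨ p1) since 1 forces both conjuncts.

Yes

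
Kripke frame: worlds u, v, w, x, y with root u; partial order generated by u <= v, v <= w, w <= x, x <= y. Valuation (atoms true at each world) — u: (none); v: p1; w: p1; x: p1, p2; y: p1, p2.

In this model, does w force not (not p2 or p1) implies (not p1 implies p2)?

w forces not (not p2 or p1) implies (not p1 implies p2) vacuously: no world accessible from w forces the antecedent not (not p2 or p1).

Yes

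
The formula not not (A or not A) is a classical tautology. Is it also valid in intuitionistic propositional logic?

Yes

This is the double negation of excluded middle, which is intuitionistically derivable.
Assuming not (A or not A): from A we'd get A or not A, so not A; but then A or not A again — contradiction. Hence not not (A or not A).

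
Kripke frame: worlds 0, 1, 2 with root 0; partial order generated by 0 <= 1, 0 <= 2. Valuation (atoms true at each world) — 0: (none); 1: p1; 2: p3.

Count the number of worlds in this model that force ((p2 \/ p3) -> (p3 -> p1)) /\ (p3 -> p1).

0: does not force it — 0 ||-/- ((p2 \/ p3) -> (p3 -> p1)) /\ (p3 -> p1) since 0 fails (p2 \/ p3) -> (p3 -> p1).
1: forces it.
2: does not force it.
Worlds forcing the formula: {1}.

1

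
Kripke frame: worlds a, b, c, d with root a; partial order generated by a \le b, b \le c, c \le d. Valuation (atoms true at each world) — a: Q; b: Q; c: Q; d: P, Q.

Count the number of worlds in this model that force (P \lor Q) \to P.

1

a: does not force it — a \nVdash (P \lor Q) \to P: already at a itself, a \Vdash P \lor Q but a \nVdash P.
b: does not force it — b \nVdash (P \lor Q) \to P: already at b itself, b \Vdash P \lor Q but b \nVdash P.
c: does not force it — c \nVdash (P \lor Q) \to P: already at c itself, c \Vdash P \lor Q but c \nVdash P.
d: forces it.
Worlds forcing the formula: {d}.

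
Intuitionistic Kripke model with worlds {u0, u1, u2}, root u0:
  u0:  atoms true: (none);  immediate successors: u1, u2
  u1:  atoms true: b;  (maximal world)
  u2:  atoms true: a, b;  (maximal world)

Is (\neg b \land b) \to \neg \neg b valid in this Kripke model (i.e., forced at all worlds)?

u0 \Vdash (\neg b \land b) \to \neg \neg b vacuously: no world accessible from u0 forces the antecedent \neg b \land b.
Since the root u0 forces (\neg b \land b) \to \neg \neg b and forcing is persistent (monotone upward), every world forces it.

Yes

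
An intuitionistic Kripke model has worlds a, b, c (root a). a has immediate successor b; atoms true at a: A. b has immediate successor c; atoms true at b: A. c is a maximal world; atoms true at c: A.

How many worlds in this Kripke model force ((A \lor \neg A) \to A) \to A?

3

a: forces it.
b: forces it.
c: forces it.
Worlds forcing the formula: {a, b, c}.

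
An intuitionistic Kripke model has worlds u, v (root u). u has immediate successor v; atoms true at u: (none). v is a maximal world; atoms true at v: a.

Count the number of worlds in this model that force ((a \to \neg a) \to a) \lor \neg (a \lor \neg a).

u: forces it.
v: forces it.
Worlds forcing the formula: {u, v}.

2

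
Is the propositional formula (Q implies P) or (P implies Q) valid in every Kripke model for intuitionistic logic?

This is the Gödel–Dummett linearity axiom, which is not intuitionistically valid.
A Kripke countermodel: worlds 0, 1, 2; order generated by 0 <= 1, 0 <= 2; atoms true at each world — 0:{}; 1:{Q}; 2:{P}.
0 does not force (Q implies P) or (P implies Q): neither disjunct is forced at 0.
0 does not force Q implies P: at the accessible world 1, 1 forces Q but 1 does not force P.
1 lacks atom P, so 1 does not force P.
So the root 0 does not force the formula.

No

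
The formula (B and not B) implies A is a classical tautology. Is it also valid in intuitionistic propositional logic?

This is an instance of ex falso quodlibet, which is intuitionistically derivable.
No world can force both B and not B, so the antecedent B and not B is never forced and the implication holds vacuously at every world.

Yes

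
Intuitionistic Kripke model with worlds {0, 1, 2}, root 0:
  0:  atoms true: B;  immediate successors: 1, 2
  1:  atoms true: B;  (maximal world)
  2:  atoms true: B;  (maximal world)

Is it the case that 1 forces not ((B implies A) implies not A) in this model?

1 does not force not ((B implies A) implies not A) since 1 is accessible from 1 and 1 forces (B implies A) implies not A.
1 forces (B implies A) implies not A vacuously: no world accessible from 1 forces the antecedent B implies A.

No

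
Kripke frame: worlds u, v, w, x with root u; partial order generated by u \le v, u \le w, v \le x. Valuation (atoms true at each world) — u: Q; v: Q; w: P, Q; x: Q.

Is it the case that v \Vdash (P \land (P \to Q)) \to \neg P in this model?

v \Vdash (P \land (P \to Q)) \to \neg P vacuously: no world accessible from v forces the antecedent P \land (P \to Q).

Yes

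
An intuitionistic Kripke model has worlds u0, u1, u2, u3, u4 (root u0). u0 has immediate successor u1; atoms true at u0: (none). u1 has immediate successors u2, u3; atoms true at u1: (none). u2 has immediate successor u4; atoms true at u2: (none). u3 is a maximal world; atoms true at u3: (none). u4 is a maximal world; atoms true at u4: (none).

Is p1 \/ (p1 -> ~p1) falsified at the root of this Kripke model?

No

u0 ||- p1 \/ (p1 -> ~p1) via the disjunct p1 -> ~p1.
So the root u0 forces p1 \/ (p1 -> ~p1); the model is not a countermodel.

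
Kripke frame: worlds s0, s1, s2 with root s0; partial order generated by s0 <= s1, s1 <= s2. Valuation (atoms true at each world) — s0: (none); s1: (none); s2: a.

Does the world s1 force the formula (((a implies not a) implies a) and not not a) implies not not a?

s1 forces (((a implies not a) implies a) and not not a) implies not not a: every world accessible from s1 that forces ((a implies not a) implies a) and not not a (namely s1, s2) also forces not not a.

Yes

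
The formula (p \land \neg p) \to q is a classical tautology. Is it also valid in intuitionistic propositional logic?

Yes

This is an instance of ex falso quodlibet, which is intuitionistically derivable.
No world can force both p and \neg p, so the antecedent p \land \neg p is never forced and the implication holds vacuously at every world.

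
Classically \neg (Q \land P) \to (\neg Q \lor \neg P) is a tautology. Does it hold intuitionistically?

This is the constructively invalid direction of De Morgan's law for conjunction, which is not intuitionistically valid.
A Kripke countermodel: worlds 0, 1, 2; order generated by 0 \le 1, 0 \le 2; atoms true at each world — 0:{}; 1:{Q}; 2:{P}.
0 \nVdash \neg (Q \land P) \to (\neg Q \lor \neg P): already at 0 itself, 0 \Vdash \neg (Q \land P) but 0 \nVdash \neg Q \lor \neg P.
0 \nVdash \neg Q \lor \neg P: neither disjunct is forced at 0.
0 \nVdash \neg Q since 1 is accessible from 0 and 1 \Vdash Q.
So the root 0 does not force the formula.

No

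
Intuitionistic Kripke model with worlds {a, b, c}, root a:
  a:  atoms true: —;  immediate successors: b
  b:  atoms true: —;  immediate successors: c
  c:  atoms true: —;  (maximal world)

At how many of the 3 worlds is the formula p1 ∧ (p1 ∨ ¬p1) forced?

0

a: does not force it — a ⊮ p1 ∧ (p1 ∨ ¬p1) since a fails p1.
b: does not force it — b ⊮ p1 ∧ (p1 ∨ ¬p1) since b fails p1.
c: does not force it — c ⊮ p1 ∧ (p1 ∨ ¬p1) since c fails p1.
Worlds forcing the formula: { }.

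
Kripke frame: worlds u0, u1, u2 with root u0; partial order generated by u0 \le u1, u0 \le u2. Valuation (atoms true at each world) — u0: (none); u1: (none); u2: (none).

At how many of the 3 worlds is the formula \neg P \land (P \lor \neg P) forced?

3

u0: forces it.
u1: forces it.
u2: forces it.
Worlds forcing the formula: {u0, u1, u2}.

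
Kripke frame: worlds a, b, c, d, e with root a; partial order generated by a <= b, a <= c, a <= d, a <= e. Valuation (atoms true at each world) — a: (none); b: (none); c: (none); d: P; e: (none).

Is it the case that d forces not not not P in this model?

d does not force not not not P since d is accessible from d and d forces not not P.
d forces not not P: no world accessible from d forces not P.

No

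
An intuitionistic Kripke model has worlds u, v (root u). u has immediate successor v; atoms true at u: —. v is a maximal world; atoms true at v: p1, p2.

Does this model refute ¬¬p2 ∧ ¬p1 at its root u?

Yes

u ⊮ ¬¬p2 ∧ ¬p1 since u fails ¬p1.
So the root u does not force ¬¬p2 ∧ ¬p1; the model is a countermodel.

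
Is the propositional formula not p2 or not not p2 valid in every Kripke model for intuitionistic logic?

No

This is the weak law of excluded middle, which is not intuitionistically valid.
A Kripke countermodel: worlds w0, w1, w2; order generated by w0 <= w1, w0 <= w2; atoms true at each world — w0:{}; w1:{p2}; w2:{}.
w0 does not force not p2 or not not p2: neither disjunct is forced at w0.
w0 does not force not p2 since w1 is accessible from w0 and w1 forces p2.
So the root w0 does not force the formula.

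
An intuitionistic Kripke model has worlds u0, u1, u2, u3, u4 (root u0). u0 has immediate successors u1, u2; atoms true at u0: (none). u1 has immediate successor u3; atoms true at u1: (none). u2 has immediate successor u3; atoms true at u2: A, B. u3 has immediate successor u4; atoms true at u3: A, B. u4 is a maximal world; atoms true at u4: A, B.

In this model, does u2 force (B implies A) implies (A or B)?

Yes

u2 forces (B implies A) implies (A or B): every world accessible from u2 that forces B implies A (namely u2, u3, u4) also forces A or B.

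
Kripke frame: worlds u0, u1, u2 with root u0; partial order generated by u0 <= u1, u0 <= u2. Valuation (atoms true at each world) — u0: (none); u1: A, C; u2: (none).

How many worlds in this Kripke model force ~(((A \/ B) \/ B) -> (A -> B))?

u0: does not force it — u0 ||-/- ~(((A \/ B) \/ B) -> (A -> B)) since u2 is accessible from u0 and u2 ||- ((A \/ B) \/ B) -> (A -> B).
u1: forces it.
u2: does not force it — u2 ||-/- ~(((A \/ B) \/ B) -> (A -> B)) since u2 is accessible from u2 and u2 ||- ((A \/ B) \/ B) -> (A -> B).
Worlds forcing the formula: {u1}.

1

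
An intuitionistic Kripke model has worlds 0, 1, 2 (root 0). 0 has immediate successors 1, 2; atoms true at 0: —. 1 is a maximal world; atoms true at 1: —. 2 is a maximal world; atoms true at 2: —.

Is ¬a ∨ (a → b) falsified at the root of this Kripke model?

0 ⊩ ¬a ∨ (a → b) via the disjunct ¬a.
So the root 0 forces ¬a ∨ (a → b); the model is not a countermodel.

No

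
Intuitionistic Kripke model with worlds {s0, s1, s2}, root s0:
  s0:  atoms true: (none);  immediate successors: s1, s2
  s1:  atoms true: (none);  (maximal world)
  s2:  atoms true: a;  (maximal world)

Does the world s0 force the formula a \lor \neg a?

s0 \nVdash a \lor \neg a: neither disjunct is forced at s0.
s0 lacks atom a, so s0 \nVdash a.

No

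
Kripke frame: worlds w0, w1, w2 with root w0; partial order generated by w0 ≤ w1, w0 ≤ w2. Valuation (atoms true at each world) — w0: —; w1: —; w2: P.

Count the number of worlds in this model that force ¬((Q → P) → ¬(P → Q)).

w0: does not force it — w0 ⊮ ¬((Q → P) → ¬(P → Q)) since w2 is accessible from w0 and w2 ⊩ (Q → P) → ¬(P → Q).
w1: forces it.
w2: does not force it.
Worlds forcing the formula: {w1}.

1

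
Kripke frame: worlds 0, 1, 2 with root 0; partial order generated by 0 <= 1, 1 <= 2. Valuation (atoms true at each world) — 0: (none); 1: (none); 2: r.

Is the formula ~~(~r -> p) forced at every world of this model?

Yes

0 ||- ~~(~r -> p): no world accessible from 0 forces ~(~r -> p).
Since the root 0 forces ~~(~r -> p) and forcing is persistent (monotone upward), every world forces it.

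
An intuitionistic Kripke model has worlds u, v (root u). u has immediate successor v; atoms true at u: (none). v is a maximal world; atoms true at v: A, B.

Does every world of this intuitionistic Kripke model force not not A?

u forces not not A: no world accessible from u forces not A.
Since the root u forces not not A and forcing is persistent (monotone upward), every world forces it.

Yes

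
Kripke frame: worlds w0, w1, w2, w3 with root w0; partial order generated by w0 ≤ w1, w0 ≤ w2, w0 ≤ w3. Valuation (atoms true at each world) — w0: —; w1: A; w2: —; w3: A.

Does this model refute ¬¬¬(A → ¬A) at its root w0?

Yes

w0 ⊮ ¬¬¬(A → ¬A) since w2 is accessible from w0 and w2 ⊩ ¬¬(A → ¬A).
w2 ⊩ ¬¬(A → ¬A): no world accessible from w2 forces ¬(A → ¬A).
So the root w0 does not force ¬¬¬(A → ¬A); the model is a countermodel.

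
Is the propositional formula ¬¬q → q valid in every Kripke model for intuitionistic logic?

This is double-negation elimination, which is not intuitionistically valid.
A Kripke countermodel: worlds a, b; order generated by a ≤ b; atoms true at each world — a:{}; b:{q}.
a ⊮ ¬¬q → q: already at a itself, a ⊩ ¬¬q but a ⊮ q.
a lacks atom q, so a ⊮ q.
So the root a does not force the formula.

No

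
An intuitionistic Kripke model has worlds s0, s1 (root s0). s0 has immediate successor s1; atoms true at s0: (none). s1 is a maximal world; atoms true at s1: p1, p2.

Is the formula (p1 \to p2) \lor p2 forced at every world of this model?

Yes

s0 \Vdash (p1 \to p2) \lor p2 via the disjunct p1 \to p2.
Since the root s0 forces (p1 \to p2) \lor p2 and forcing is persistent (monotone upward), every world forces it.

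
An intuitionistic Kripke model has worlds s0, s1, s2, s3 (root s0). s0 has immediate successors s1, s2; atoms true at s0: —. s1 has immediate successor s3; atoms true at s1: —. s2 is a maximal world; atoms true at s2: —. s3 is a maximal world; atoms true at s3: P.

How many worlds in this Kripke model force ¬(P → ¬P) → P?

s0: does not force it — s0 ⊮ ¬(P → ¬P) → P: at the accessible world s1, s1 ⊩ ¬(P → ¬P) but s1 ⊮ P.
s1: does not force it — s1 ⊮ ¬(P → ¬P) → P: already at s1 itself, s1 ⊩ ¬(P → ¬P) but s1 ⊮ P.
s2: forces it.
s3: forces it.
Worlds forcing the formula: {s2, s3}.

2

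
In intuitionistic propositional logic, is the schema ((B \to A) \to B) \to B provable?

This is Peirce's law, which is not intuitionistically valid.
A Kripke countermodel: worlds a, b; order generated by a \le b; atoms true at each world — a:{}; b:{B}.
a \nVdash ((B \to A) \to B) \to B: already at a itself, a \Vdash (B \to A) \to B but a \nVdash B.
a lacks atom B, so a \nVdash B.
So the root a does not force the formula.

No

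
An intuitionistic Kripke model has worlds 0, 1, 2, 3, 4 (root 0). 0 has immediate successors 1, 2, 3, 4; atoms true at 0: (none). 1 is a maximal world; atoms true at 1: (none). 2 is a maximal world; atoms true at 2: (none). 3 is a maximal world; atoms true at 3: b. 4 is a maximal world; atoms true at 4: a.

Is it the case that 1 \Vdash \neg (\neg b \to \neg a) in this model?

1 \nVdash \neg (\neg b \to \neg a) since 1 is accessible from 1 and 1 \Vdash \neg b \to \neg a.
1 \Vdash \neg b \to \neg a: every world accessible from 1 that forces \neg b (namely 1) also forces \neg a.

No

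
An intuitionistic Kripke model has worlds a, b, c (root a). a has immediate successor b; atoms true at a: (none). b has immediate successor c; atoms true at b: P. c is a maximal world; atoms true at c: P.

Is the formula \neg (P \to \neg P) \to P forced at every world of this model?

Not every world: a \nVdash \neg (P \to \neg P) \to P.
a \nVdash \neg (P \to \neg P) \to P: already at a itself, a \Vdash \neg (P \to \neg P) but a \nVdash P.
a lacks atom P, so a \nVdash P.

No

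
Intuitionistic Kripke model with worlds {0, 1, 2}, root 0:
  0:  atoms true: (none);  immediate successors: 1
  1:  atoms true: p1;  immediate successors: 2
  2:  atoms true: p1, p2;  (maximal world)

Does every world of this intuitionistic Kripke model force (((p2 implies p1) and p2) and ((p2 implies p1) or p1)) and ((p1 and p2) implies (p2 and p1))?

Not every world: 0 does not force (((p2 implies p1) and p2) and ((p2 implies p1) or p1)) and ((p1 and p2) implies (p2 and p1)).
0 does not force (((p2 implies p1) and p2) and ((p2 implies p1) or p1)) and ((p1 and p2) implies (p2 and p1)) since 0 fails ((p2 implies p1) and p2) and ((p2 implies p1) or p1).

No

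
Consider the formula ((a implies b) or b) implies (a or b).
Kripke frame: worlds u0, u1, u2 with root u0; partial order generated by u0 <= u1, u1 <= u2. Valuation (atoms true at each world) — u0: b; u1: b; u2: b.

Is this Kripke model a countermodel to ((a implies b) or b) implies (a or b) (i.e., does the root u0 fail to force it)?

u0 forces ((a implies b) or b) implies (a or b): every world accessible from u0 that forces (a implies b) or b (namely u0, u1, u2) also forces a or b.
So the root u0 forces ((a implies b) or b) implies (a or b); the model is not a countermodel.

No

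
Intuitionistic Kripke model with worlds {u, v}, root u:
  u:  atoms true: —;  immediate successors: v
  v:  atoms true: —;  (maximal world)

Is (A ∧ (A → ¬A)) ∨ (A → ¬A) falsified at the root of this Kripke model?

No

u ⊩ (A ∧ (A → ¬A)) ∨ (A → ¬A) via the disjunct A → ¬A.
So the root u forces (A ∧ (A → ¬A)) ∨ (A → ¬A); the model is not a countermodel.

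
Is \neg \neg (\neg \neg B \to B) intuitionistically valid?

Yes

This is the double negation of double-negation elimination, which is intuitionistically derivable.
By Glivenko's theorem the double negation of any classical propositional tautology is intuitionistically provable; \neg \neg B \to B is classically a tautology.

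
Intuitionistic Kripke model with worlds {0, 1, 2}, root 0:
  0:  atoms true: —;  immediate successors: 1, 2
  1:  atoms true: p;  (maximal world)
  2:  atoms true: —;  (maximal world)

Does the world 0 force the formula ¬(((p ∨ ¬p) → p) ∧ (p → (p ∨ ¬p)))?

No

0 ⊮ ¬(((p ∨ ¬p) → p) ∧ (p → (p ∨ ¬p))) since 1 is accessible from 0 and 1 ⊩ ((p ∨ ¬p) → p) ∧ (p → (p ∨ ¬p)).
1 ⊩ ((p ∨ ¬p) → p) ∧ (p → (p ∨ ¬p)) since 1 forces both conjuncts.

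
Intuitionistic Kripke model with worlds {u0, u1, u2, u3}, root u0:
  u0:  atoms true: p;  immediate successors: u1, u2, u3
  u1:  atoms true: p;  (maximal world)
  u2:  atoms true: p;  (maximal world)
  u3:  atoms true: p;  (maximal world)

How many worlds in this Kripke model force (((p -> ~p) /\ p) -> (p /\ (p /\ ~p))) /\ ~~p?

u0: forces it.
u1: forces it.
u2: forces it.
u3: forces it.
Worlds forcing the formula: {u0, u1, u2, u3}.

4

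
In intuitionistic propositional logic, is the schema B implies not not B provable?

This is double-negation introduction, which is intuitionistically derivable.
If a world forces B then every accessible world forces B (persistence), so none forces not B; hence not not B.

Yes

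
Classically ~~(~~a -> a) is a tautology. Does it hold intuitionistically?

Yes

This is the double negation of double-negation elimination, which is intuitionistically derivable.
By Glivenko's theorem the double negation of any classical propositional tautology is intuitionistically provable; ~~a -> a is classically a tautology.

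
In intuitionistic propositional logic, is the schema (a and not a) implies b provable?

This is an instance of ex falso quodlibet, which is intuitionistically derivable.
No world can force both a and not a, so the antecedent a and not a is never forced and the implication holds vacuously at every world.

Yes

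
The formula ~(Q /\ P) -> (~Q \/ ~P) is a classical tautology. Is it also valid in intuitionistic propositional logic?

No

This is the constructively invalid direction of De Morgan's law for conjunction, which is not intuitionistically valid.
A Kripke countermodel: worlds a, b, c; order generated by a <= b, a <= c; atoms true at each world — a:{}; b:{Q}; c:{P}.
a ||-/- ~(Q /\ P) -> (~Q \/ ~P): already at a itself, a ||- ~(Q /\ P) but a ||-/- ~Q \/ ~P.
a ||-/- ~Q \/ ~P: neither disjunct is forced at a.
a ||-/- ~Q since b is accessible from a and b ||- Q.
So the root a does not force the formula.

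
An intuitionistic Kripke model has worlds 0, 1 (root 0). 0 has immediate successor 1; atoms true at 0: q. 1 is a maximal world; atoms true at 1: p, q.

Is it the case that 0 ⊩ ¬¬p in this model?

0 ⊩ ¬¬p: no world accessible from 0 forces ¬p.

Yes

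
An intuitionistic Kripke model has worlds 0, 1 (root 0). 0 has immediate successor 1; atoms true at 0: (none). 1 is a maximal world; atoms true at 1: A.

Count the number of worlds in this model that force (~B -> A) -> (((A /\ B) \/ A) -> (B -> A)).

2

0: forces it.
1: forces it.
Worlds forcing the formula: {0, 1}.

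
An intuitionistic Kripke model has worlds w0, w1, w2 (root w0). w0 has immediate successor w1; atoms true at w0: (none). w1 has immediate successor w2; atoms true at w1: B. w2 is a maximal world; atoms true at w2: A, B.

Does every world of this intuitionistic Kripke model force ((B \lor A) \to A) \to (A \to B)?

Yes

w0 \Vdash ((B \lor A) \to A) \to (A \to B): every world accessible from w0 that forces (B \lor A) \to A (namely w2) also forces A \to B.
Since the root w0 forces ((B \lor A) \to A) \to (A \to B) and forcing is persistent (monotone upward), every world forces it.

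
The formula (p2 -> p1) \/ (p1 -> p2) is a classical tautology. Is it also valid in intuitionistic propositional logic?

No

This is the Gödel–Dummett linearity axiom, which is not intuitionistically valid.
A Kripke countermodel: worlds w0, w1, w2; order generated by w0 <= w1, w0 <= w2; atoms true at each world — w0:{}; w1:{p2}; w2:{p1}.
w0 ||-/- (p2 -> p1) \/ (p1 -> p2): neither disjunct is forced at w0.
w0 ||-/- p2 -> p1: at the accessible world w1, w1 ||- p2 but w1 ||-/- p1.
w1 lacks atom p1, so w1 ||-/- p1.
So the root w0 does not force the formula.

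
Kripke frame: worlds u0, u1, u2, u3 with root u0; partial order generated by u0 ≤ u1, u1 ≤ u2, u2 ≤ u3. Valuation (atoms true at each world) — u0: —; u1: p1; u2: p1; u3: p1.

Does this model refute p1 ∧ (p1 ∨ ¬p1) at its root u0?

u0 ⊮ p1 ∧ (p1 ∨ ¬p1) since u0 fails p1.
So the root u0 does not force p1 ∧ (p1 ∨ ¬p1); the model is a countermodel.

Yes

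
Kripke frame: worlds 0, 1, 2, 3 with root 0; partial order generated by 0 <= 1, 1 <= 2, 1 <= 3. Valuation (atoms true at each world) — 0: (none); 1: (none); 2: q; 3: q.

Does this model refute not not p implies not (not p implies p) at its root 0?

No

0 forces not not p implies not (not p implies p) vacuously: no world accessible from 0 forces the antecedent not not p.
So the root 0 forces not not p implies not (not p implies p); the model is not a countermodel.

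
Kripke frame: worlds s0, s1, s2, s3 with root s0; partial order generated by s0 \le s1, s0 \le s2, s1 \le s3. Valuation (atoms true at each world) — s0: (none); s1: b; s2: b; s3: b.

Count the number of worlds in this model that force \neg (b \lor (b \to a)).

s0: does not force it — s0 \nVdash \neg (b \lor (b \to a)) since s1 is accessible from s0 and s1 \Vdash b \lor (b \to a).
s1: does not force it — s1 \nVdash \neg (b \lor (b \to a)) since s1 is accessible from s1 and s1 \Vdash b \lor (b \to a).
s2: does not force it.
s3: does not force it.
Worlds forcing the formula: { }.

0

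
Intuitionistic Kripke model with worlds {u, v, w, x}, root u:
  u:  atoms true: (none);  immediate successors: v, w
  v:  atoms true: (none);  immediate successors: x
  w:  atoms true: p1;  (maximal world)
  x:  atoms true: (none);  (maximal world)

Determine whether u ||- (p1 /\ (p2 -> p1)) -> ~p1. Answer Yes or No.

u ||-/- (p1 /\ (p2 -> p1)) -> ~p1: at the accessible world w, w ||- p1 /\ (p2 -> p1) but w ||-/- ~p1.
w ||-/- ~p1 since w is accessible from w and w ||- p1.

No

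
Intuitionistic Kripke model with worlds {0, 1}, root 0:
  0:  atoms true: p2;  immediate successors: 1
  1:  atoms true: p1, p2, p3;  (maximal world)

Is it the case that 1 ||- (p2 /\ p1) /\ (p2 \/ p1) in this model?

Yes

1 ||- (p2 /\ p1) /\ (p2 \/ p1) since 1 forces both conjuncts.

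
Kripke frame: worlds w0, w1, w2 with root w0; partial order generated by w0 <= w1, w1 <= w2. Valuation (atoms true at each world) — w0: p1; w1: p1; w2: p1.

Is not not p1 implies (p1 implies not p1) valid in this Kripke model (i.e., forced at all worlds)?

No

Not every world: w0 does not force not not p1 implies (p1 implies not p1).
w0 does not force not not p1 implies (p1 implies not p1): already at w0 itself, w0 forces not not p1 but w0 does not force p1 implies not p1.
w0 does not force p1 implies not p1: already at w0 itself, w0 forces p1 but w0 does not force not p1.
w0 does not force not p1 since w0 is accessible from w0 and w0 forces p1.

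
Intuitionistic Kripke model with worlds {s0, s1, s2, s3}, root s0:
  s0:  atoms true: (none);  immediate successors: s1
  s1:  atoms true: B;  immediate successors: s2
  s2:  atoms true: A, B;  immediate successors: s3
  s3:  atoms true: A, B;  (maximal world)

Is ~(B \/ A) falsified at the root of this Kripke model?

s0 ||-/- ~(B \/ A) since s1 is accessible from s0 and s1 ||- B \/ A.
s1 ||- B \/ A via the disjunct B.
So the root s0 does not force ~(B \/ A); the model is a countermodel.

Yes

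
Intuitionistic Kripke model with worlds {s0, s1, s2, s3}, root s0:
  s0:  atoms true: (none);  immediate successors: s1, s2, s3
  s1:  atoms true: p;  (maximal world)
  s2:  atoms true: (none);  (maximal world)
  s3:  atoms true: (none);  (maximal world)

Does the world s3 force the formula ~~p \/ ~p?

Yes

s3 ||- ~~p \/ ~p via the disjunct ~p.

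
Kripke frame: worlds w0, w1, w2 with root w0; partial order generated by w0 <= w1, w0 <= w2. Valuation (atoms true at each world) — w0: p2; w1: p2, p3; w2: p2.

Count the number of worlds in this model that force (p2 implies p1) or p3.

1

w0: does not force it — w0 does not force (p2 implies p1) or p3: neither disjunct is forced at w0.
w1: forces it.
w2: does not force it — w2 does not force (p2 implies p1) or p3: neither disjunct is forced at w2.
Worlds forcing the formula: {w1}.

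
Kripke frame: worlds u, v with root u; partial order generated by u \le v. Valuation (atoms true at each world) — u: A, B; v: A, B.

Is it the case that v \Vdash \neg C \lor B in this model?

v \Vdash \neg C \lor B via the disjunct \neg C.

Yes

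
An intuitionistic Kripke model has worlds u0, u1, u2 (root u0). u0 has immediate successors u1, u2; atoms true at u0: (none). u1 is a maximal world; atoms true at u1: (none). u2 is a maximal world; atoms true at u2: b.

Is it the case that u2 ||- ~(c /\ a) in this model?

u2 ||- ~(c /\ a): no world accessible from u2 forces c /\ a.

Yes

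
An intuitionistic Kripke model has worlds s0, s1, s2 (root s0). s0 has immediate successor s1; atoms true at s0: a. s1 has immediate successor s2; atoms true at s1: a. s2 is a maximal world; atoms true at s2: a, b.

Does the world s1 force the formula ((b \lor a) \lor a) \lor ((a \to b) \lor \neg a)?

Yes

s1 \Vdash ((b \lor a) \lor a) \lor ((a \to b) \lor \neg a) via the disjunct (b \lor a) \lor a.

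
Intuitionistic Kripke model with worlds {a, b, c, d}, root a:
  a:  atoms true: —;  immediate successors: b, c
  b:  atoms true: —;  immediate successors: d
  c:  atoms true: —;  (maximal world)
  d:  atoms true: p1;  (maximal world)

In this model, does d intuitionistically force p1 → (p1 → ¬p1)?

No

d ⊮ p1 → (p1 → ¬p1): already at d itself, d ⊩ p1 but d ⊮ p1 → ¬p1.
d ⊮ p1 → ¬p1: already at d itself, d ⊩ p1 but d ⊮ ¬p1.
d ⊮ ¬p1 since d is accessible from d and d ⊩ p1.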